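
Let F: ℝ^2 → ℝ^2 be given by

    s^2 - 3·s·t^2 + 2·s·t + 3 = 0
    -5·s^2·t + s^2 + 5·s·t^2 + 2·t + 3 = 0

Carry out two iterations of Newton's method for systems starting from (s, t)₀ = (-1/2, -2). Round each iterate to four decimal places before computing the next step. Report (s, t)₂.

(0.2069, -3.4050)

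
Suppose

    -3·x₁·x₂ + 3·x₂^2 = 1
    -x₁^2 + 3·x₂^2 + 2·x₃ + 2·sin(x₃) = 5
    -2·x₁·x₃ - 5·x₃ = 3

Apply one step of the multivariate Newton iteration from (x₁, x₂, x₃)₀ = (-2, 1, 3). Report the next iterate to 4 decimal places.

(-1.2866, 0.5117, -7.2802)

At (-2, 1, 3): F = (8.0000, 0.282240, -6.0000).
Jacobian J = [[-3·x₂, -3·x₁ + 6·x₂, 0], [-2·x₁, 6·x₂, 2·cos(x₃) + 2], [-2·x₃, 0, -2·x₁ - 5]].
At the point, J = [[-3.0000, 12.0000, 0.0000], [4.0000, 6.0000, 0.020015], [-6.0000, 0.0000, -1.0000]] (det J = 64.558920).
Solving J·Δ = −F gives Δ = (0.7134, -0.4883, -10.2802).
Then the next iterate is (x₁, x₂, x₃)₁ = (-1.2866, 0.5117, -7.2802).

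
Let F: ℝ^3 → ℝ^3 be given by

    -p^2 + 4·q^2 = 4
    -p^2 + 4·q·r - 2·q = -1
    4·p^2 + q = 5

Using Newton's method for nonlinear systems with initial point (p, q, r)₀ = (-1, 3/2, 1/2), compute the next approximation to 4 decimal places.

(-0.9796, 1.1633, 0.4932)

At (-1, 3/2, 1/2): F = (4.0000, 0.0000, 0.5000).
Jacobian J = [[-2·p, 8·q, 0], [-2·p, 4·r - 2, 4·q], [8·p, 1, 0]].
At the point, J = [[2.0000, 12.0000, 0.0000], [2.0000, 0.0000, 6.0000], [-8.0000, 1.0000, 0.0000]] (det J = -588.0000).
Solving J·Δ = −F gives Δ = (0.0204, -0.3367, -0.0068).
Then the next iterate is (p, q, r)₁ = (-0.9796, 1.1633, 0.4932).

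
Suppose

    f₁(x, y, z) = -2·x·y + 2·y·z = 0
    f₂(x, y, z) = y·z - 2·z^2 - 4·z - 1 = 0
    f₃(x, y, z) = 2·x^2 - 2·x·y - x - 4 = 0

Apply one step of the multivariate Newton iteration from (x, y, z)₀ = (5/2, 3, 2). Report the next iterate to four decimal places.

At (5/2, 3, 2): F = (-3.0000, -11.0000, -9.0000).
Jacobian J = [[-2·y, -2·x + 2·z, 2·y], [0, z, y - 4·z - 4], [4·x - 2·y - 1, -2·x, 0]].
At the point, J = [[-6.0000, -1.0000, 6.0000], [0.0000, 2.0000, -9.0000], [3.0000, -5.0000, 0.0000]] (det J = 261.0000).
Solving J·Δ = −F gives Δ = (-1.8851, -2.9310, -1.8736).
Then the next iterate is (x, y, z)₁ = (0.6149, 0.0690, 0.1264).

(0.6149, 0.0690, 0.1264)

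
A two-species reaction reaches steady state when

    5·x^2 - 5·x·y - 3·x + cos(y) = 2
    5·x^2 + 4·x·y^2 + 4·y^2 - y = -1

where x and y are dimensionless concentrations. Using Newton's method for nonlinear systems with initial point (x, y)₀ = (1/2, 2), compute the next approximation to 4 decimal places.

(-0.3331, 1.7063)

At (1/2, 2): F = (-7.666147, 24.2500).
Jacobian J = [[10·x - 5·y - 3, -5·x - sin(y)], [10·x + 4·y^2, 8·x·y + 8·y - 1]].
At the point, J = [[-8.0000, -3.409297], [21.0000, 23.0000]] (det J = -112.404754).
Solving J·Δ = −F gives Δ = (-0.8331, -0.2937).
Then the next iterate is (x, y)₁ = (-0.3331, 1.7063).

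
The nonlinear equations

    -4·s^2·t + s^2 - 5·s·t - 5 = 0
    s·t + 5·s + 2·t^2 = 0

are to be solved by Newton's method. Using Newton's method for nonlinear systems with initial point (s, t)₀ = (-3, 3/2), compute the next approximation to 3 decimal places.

(-1.051, 2.278)

At (-3, 3/2): F = (-27.500, -15.000).
Jacobian J = [[-8·s·t + 2·s - 5·t, -4·s^2 - 5·s], [t + 5, s + 4·t]].
At the point, J = [[22.500, -21.000], [6.500, 3.000]] (det J = 204.000).
Solving J·Δ = −F gives Δ = (1.949, 0.778).
Then the next iterate is (s, t)₁ = (-1.051, 2.278).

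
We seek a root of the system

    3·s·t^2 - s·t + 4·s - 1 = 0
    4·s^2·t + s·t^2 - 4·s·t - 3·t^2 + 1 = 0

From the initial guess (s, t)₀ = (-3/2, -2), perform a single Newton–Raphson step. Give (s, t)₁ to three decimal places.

(-1.569, -0.500)

At (-3/2, -2): F = (-28.000, -47.000).
Jacobian J = [[3·t^2 - t + 4, 6·s·t - s], [8·s·t + t^2 - 4·t, 4·s^2 + 2·s·t - 4·s - 6·t]].
At the point, J = [[18.000, 19.500], [36.000, 33.000]] (det J = -108.000).
Solving J·Δ = −F gives Δ = (-0.069, 1.500).
Then the next iterate is (s, t)₁ = (-1.569, -0.500).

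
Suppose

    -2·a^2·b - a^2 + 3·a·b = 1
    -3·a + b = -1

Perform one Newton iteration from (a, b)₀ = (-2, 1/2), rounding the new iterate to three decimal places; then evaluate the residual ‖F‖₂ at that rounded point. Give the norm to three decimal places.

0.001

At (-2, 1/2): F = (-12.000, 7.500).
Jacobian J = [[-4·a·b - 2·a + 3·b, -2·a^2 + 3·a], [-3, 1]].
At the point, J = [[9.500, -14.000], [-3.000, 1.000]] (det J = -32.500).
Solving J·Δ = −F gives Δ = (2.862, 1.085).
Then the next iterate is (a, b)₁ = (0.862, 1.585).
Re-evaluating at (0.862, 1.585): F = (0.00032, -0.001), so ‖F‖₂ = 0.001.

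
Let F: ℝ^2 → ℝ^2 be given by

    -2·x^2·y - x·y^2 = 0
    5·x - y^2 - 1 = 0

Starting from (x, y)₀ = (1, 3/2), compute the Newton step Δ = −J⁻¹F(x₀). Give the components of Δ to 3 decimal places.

(-0.492, -0.237)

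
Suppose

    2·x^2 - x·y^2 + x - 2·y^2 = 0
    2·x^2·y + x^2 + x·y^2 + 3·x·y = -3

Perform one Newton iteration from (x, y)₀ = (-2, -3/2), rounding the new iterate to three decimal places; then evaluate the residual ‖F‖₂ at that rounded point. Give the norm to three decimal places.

0.696

At (-2, -3/2): F = (6.000, -0.500).
Jacobian J = [[4·x - y^2 + 1, -2·x·y - 4·y], [4·x·y + 2·x + y^2 + 3·y, 2·x^2 + 2·x·y + 3·x]].
At the point, J = [[-9.250, 0.000], [5.750, 8.000]] (det J = -74.000).
Solving J·Δ = −F gives Δ = (0.649, -0.404).
Then the next iterate is (x, y)₁ = (-1.351, -1.904).
Re-evaluating at (-1.351, -1.904): F = (-0.05336, 0.69408), so ‖F‖₂ = 0.696.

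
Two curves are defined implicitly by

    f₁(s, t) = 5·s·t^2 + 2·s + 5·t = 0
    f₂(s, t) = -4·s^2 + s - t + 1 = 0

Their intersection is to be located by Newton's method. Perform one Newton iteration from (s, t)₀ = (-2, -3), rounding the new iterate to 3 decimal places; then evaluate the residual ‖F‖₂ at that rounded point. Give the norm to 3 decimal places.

At (-2, -3): F = (-109.000, -14.000).
Jacobian J = [[5·t^2 + 2, 10·s·t + 5], [-8·s + 1, -1]].
At the point, J = [[47.000, 65.000], [17.000, -1.000]] (det J = -1152.000).
Solving J·Δ = −F gives Δ = (0.885, 1.037).
Then the next iterate is (s, t)₁ = (-1.115, -1.963).
Re-evaluating at (-1.115, -1.963): F = (-33.52753, -3.12490), so ‖F‖₂ = 33.673.

33.673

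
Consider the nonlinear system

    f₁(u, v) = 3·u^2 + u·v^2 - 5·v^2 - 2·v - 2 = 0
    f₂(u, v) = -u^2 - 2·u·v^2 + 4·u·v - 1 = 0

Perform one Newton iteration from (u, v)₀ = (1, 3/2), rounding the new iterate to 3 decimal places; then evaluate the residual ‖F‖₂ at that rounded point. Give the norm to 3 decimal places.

At (1, 3/2): F = (-11.000, -0.500).
Jacobian J = [[6·u + v^2, 2·u·v - 10·v - 2], [-2·u - 2·v^2 + 4·v, -4·u·v + 4·u]].
At the point, J = [[8.250, -14.000], [-0.500, -2.000]] (det J = -23.500).
Solving J·Δ = −F gives Δ = (0.638, -0.410).
Then the next iterate is (u, v)₁ = (1.638, 1.090).
Re-evaluating at (1.638, 1.090): F = (-0.12526, -0.43358), so ‖F‖₂ = 0.451.

0.451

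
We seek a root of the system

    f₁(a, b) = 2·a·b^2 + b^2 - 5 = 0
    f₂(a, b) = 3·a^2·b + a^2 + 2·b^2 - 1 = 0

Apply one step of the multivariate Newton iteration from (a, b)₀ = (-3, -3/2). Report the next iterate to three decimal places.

At (-3, -3/2): F = (-16.250, -28.000).
Jacobian J = [[2·b^2, 4·a·b + 2·b], [6·a·b + 2·a, 3·a^2 + 4·b]].
At the point, J = [[4.500, 15.000], [21.000, 21.000]] (det J = -220.500).
Solving J·Δ = −F gives Δ = (0.357, 0.976).
Then the next iterate is (a, b)₁ = (-2.643, -0.524).

(-2.643, -0.524)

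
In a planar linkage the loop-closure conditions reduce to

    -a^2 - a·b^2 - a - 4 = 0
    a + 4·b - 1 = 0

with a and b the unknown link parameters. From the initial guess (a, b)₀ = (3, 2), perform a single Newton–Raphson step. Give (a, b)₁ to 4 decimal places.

At (3, 2): F = (-28.0000, 10.0000).
Jacobian J = [[-2·a - b^2 - 1, -2·a·b], [1, 4]].
At the point, J = [[-11.0000, -12.0000], [1.0000, 4.0000]] (det J = -32.0000).
Solving J·Δ = −F gives Δ = (0.2500, -2.5625).
Then the next iterate is (a, b)₁ = (3.2500, -0.5625).

(3.2500, -0.5625)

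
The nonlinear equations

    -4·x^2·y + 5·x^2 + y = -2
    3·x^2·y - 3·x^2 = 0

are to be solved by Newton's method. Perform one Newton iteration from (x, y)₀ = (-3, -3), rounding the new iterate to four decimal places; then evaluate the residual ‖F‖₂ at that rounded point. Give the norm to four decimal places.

At (-3, -3): F = (152.0000, -108.0000).
Jacobian J = [[-8·x·y + 10·x, -4·x^2 + 1], [6·x·y - 6·x, 3·x^2]].
At the point, J = [[-102.0000, -35.0000], [72.0000, 27.0000]] (det J = -234.0000).
Solving J·Δ = −F gives Δ = (1.3846, 0.3077).
Then the next iterate is (x, y)₁ = (-1.6154, -2.6923).
Re-evaluating at (-1.6154, -2.6923): F = (40.457698, -28.905361), so ‖F‖₂ = 49.7227.

49.7227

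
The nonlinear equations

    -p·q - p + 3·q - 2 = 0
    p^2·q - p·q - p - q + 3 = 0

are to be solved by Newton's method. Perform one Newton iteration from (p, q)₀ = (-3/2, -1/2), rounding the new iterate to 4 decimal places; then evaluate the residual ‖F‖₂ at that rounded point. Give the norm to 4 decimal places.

1.2955

At (-3/2, -1/2): F = (-2.7500, 3.1250).
Jacobian J = [[-q - 1, -p + 3], [2·p·q - q - 1, p^2 - p - 1]].
At the point, J = [[-0.5000, 4.5000], [1.0000, 2.7500]] (det J = -5.8750).
Solving J·Δ = −F gives Δ = (-3.6809, 0.2021).
Then the next iterate is (p, q)₁ = (-5.1809, -0.2979).
Re-evaluating at (-5.1809, -0.2979): F = (0.743810, -1.060740), so ‖F‖₂ = 1.2955.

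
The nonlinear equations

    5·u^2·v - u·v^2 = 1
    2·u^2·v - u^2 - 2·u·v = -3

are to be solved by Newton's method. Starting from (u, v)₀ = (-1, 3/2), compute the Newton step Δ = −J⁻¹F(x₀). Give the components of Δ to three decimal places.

(-2.231, -5.904)

At (-1, 3/2): F = (8.750, 8.000).
Jacobian J = [[10·u·v - v^2, 5·u^2 - 2·u·v], [4·u·v - 2·u - 2·v, 2·u^2 - 2·u]].
At the point, J = [[-17.250, 8.000], [-7.000, 4.000]] (det J = -13.000).
Solving J·Δ = −F gives Δ = (-2.231, -5.904).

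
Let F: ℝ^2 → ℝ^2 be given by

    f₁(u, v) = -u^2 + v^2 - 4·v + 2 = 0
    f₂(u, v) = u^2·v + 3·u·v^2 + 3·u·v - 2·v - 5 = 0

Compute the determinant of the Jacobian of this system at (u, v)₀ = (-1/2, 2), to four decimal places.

J = [[-2·u, 2·v - 4], [2·u·v + 3·v^2 + 3·v, u^2 + 6·u·v + 3·u - 2]].
At the point, J = [[1.0000, 0.0000], [16.0000, -9.2500]].
det J = -9.2500.

-9.2500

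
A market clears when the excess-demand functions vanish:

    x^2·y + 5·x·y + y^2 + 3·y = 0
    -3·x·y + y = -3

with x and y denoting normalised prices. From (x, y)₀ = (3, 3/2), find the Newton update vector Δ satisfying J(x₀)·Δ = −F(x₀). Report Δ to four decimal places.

(24.0000, -14.6250)

At (3, 3/2): F = (42.7500, -9.0000).
Jacobian J = [[2·x·y + 5·y, x^2 + 5·x + 2·y + 3], [-3·y, -3·x + 1]].
At the point, J = [[16.5000, 30.0000], [-4.5000, -8.0000]] (det J = 3.0000).
Solving J·Δ = −F gives Δ = (24.0000, -14.6250).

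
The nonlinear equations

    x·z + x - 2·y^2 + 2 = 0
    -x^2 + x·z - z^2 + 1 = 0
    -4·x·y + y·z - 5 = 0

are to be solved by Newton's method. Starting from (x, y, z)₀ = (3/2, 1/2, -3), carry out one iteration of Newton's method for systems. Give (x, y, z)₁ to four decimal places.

(9.0208, -1.7833, 4.9833)

At (3/2, 1/2, -3): F = (-1.5000, -14.7500, -9.5000).
Jacobian J = [[z + 1, -4·y, x], [-2·x + z, 0, x - 2·z], [-4·y, -4·x + z, y]].
At the point, J = [[-2.0000, -2.0000, 1.5000], [-6.0000, 0.0000, 7.5000], [-2.0000, -9.0000, 0.5000]] (det J = -30.0000).
Solving J·Δ = −F gives Δ = (7.5208, -2.2833, 7.9833).
Then the next iterate is (x, y, z)₁ = (9.0208, -1.7833, 4.9833).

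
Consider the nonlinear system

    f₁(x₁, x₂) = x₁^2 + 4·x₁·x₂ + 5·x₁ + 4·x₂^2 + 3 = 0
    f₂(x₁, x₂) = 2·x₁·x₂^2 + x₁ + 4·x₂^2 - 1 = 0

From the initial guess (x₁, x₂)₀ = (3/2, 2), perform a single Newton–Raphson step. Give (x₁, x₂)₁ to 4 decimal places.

(-0.5560, 1.6430)

At (3/2, 2): F = (40.7500, 28.5000).
Jacobian J = [[2·x₁ + 4·x₂ + 5, 4·x₁ + 8·x₂], [2·x₂^2 + 1, 4·x₁·x₂ + 8·x₂]].
At the point, J = [[16.0000, 22.0000], [9.0000, 28.0000]] (det J = 250.0000).
Solving J·Δ = −F gives Δ = (-2.0560, -0.3570).
Then the next iterate is (x₁, x₂)₁ = (-0.5560, 1.6430).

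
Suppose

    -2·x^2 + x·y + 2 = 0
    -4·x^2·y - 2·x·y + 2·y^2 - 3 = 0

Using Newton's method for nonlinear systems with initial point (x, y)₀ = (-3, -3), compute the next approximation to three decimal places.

(-1.943, -2.161)

At (-3, -3): F = (-7.000, 105.000).
Jacobian J = [[-4·x + y, x], [-8·x·y - 2·y, -4·x^2 - 2·x + 4·y]].
At the point, J = [[9.000, -3.000], [-66.000, -42.000]] (det J = -576.000).
Solving J·Δ = −F gives Δ = (1.057, 0.839).
Then the next iterate is (x, y)₁ = (-1.943, -2.161).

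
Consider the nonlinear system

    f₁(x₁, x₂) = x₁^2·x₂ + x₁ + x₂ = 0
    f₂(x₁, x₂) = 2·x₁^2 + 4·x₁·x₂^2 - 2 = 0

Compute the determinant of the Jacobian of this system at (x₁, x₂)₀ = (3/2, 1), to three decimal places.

15.500

J = [[2·x₁·x₂ + 1, x₁^2 + 1], [4·x₁ + 4·x₂^2, 8·x₁·x₂]].
At the point, J = [[4.000, 3.250], [10.000, 12.000]].
det J = 15.500.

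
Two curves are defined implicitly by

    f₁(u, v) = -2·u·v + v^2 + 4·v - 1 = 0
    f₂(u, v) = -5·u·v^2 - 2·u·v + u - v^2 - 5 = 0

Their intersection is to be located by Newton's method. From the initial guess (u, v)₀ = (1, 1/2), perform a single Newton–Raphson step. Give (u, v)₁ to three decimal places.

(-0.489, -0.080)

At (1, 1/2): F = (0.250, -6.500).
Jacobian J = [[-2·v, -2·u + 2·v + 4], [-5·v^2 - 2·v + 1, -10·u·v - 2·u - 2·v]].
At the point, J = [[-1.000, 3.000], [-1.250, -8.000]] (det J = 11.750).
Solving J·Δ = −F gives Δ = (-1.489, -0.580).
Then the next iterate is (u, v)₁ = (-0.489, -0.080).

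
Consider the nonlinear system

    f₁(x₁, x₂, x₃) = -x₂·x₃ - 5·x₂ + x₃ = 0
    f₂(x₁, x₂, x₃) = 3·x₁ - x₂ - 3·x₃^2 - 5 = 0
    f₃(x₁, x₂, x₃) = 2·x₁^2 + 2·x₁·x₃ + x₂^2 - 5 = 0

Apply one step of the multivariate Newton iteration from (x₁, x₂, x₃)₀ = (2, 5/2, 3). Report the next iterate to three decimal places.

(1.580, 0.666, 1.449)

At (2, 5/2, 3): F = (-17.000, -28.500, 21.250).
Jacobian J = [[0, -x₃ - 5, -x₂ + 1], [3, -1, -6·x₃], [4·x₁ + 2·x₃, 2·x₂, 2·x₁]].
At the point, J = [[0.000, -8.000, -1.500], [3.000, -1.000, -18.000], [14.000, 5.000, 4.000]] (det J = 2068.500).
Solving J·Δ = −F gives Δ = (-0.420, -1.834, -1.551).
Then the next iterate is (x₁, x₂, x₃)₁ = (1.580, 0.666, 1.449).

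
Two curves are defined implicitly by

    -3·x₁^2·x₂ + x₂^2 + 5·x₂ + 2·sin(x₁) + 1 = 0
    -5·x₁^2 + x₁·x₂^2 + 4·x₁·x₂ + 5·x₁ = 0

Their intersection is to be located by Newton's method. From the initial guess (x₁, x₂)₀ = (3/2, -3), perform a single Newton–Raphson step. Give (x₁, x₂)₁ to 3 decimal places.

(0.865, -2.999)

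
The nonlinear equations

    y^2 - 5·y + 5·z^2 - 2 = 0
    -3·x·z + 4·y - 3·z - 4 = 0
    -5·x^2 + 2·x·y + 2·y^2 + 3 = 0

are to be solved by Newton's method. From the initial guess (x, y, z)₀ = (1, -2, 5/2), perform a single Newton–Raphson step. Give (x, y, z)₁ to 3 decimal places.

At (1, -2, 5/2): F = (43.250, -27.000, 2.000).
Jacobian J = [[0, 2·y - 5, 10·z], [-3·z, 4, -3·x - 3], [-10·x + 2·y, 2·x + 4·y, 0]].
At the point, J = [[0.000, -9.000, 25.000], [-7.500, 4.000, -6.000], [-14.000, -6.000, 0.000]] (det J = 1769.000).
Solving J·Δ = −F gives Δ = (-1.357, 3.500, -0.470).
Then the next iterate is (x, y, z)₁ = (-0.357, 1.500, 2.030).

(-0.357, 1.500, 2.030)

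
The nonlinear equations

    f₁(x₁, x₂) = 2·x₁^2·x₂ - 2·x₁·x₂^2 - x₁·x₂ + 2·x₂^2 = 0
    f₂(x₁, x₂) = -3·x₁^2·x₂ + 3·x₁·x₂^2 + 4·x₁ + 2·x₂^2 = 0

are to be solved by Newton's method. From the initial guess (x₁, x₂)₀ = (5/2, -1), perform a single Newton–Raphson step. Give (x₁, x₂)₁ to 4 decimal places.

(4.4170, 1.1304)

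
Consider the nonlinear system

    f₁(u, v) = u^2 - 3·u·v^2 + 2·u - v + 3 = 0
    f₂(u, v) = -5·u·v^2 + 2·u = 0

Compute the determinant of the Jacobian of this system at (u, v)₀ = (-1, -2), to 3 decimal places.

6.000

J = [[2·u - 3·v^2 + 2, -6·u·v - 1], [-5·v^2 + 2, -10·u·v]].
At the point, J = [[-12.000, -13.000], [-18.000, -20.000]].
det J = 6.000.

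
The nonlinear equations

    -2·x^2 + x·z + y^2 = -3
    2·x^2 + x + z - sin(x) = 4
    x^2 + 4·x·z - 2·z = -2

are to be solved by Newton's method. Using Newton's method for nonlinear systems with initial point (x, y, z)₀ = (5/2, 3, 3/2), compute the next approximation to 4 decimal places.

At (5/2, 3, 3/2): F = (3.2500, 11.901528, 20.2500).
Jacobian J = [[-4·x + z, 2·y, x], [4·x - cos(x) + 1, 0, 1], [2·x + 4·z, 0, 4·x - 2]].
At the point, J = [[-8.5000, 6.0000, 2.5000], [11.801144, 0.0000, 1.0000], [11.0000, 0.0000, 8.0000]] (det J = -500.454894).
Solving J·Δ = −F gives Δ = (-0.8987, -1.2751, -1.2955).
Then the next iterate is (x, y, z)₁ = (1.6013, 1.7249, 0.2045).

(1.6013, 1.7249, 0.2045)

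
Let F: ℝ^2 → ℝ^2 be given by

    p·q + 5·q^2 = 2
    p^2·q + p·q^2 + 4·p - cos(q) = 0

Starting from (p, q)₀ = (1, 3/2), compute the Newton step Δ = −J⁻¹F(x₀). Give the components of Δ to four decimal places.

At (1, 3/2): F = (10.7500, 7.679263).
Jacobian J = [[q, p + 10·q], [2·p·q + q^2 + 4, p^2 + 2·p·q + sin(q)]].
At the point, J = [[1.5000, 16.0000], [9.2500, 4.997495]] (det J = -140.503758).
Solving J·Δ = −F gives Δ = (-0.4921, -0.6257).

(-0.4921, -0.6257)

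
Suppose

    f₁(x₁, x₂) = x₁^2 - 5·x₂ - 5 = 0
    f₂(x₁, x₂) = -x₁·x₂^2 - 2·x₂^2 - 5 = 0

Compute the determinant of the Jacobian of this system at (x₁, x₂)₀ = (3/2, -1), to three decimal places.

16.000

J = [[2·x₁, -5], [-x₂^2, -2·x₁·x₂ - 4·x₂]].
At the point, J = [[3.000, -5.000], [-1.000, 7.000]].
det J = 16.000.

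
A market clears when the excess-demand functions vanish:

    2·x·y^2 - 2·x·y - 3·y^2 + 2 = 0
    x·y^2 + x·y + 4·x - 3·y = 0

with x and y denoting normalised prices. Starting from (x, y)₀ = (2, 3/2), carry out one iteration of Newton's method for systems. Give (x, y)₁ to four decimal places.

At (2, 3/2): F = (-1.7500, 11.0000).
Jacobian J = [[2·y^2 - 2·y, 4·x·y - 2·x - 6·y], [y^2 + y + 4, 2·x·y + x - 3]].
At the point, J = [[1.5000, -1.0000], [7.7500, 5.0000]] (det J = 15.2500).
Solving J·Δ = −F gives Δ = (-0.1475, -1.9713).
Then the next iterate is (x, y)₁ = (1.8525, -0.4713).

(1.8525, -0.4713)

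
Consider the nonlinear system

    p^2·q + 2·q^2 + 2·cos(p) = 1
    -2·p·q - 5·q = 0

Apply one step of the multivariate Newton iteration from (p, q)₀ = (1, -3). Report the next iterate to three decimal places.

(-0.047, -0.898)

At (1, -3): F = (15.08060, 21.000).
Jacobian J = [[2·p·q - 2·sin(p), p^2 + 4·q], [-2·q, -2·p - 5]].
At the point, J = [[-7.68294, -11.000], [6.000, -7.000]] (det J = 119.78059).
Solving J·Δ = −F gives Δ = (-1.047, 2.102).
Then the next iterate is (p, q)₁ = (-0.047, -0.898).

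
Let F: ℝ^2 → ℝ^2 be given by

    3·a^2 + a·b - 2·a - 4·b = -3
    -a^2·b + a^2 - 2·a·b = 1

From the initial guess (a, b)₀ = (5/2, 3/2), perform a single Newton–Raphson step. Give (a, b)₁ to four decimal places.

(1.4464, 0.9818)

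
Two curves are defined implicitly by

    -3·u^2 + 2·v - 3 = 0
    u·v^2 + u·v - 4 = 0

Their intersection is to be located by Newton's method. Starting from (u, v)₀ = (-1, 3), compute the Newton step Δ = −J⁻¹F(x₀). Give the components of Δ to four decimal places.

(0.4848, -1.4545)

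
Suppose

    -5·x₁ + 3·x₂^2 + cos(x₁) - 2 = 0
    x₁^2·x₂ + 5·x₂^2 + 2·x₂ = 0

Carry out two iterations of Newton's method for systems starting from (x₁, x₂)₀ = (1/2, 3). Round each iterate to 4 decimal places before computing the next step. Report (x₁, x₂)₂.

At (1/2, 3): F = (23.377583, 51.7500).
Jacobian J = [[-sin(x₁) - 5, 6·x₂], [2·x₁·x₂, x₁^2 + 10·x₂ + 2]].
At the point, J = [[-5.479426, 18.0000], [3.0000, 32.2500]] (det J = -230.711474).
Solving J·Δ = −F gives Δ = (-0.7697, -1.5331).
Then the next iterate is (x₁, x₂)₁ = (-0.2697, 1.4669).
Round to (-0.2697, 1.4669) and repeat: F = (6.767738, 13.799478), J = [[-4.733558, 8.8014], [-0.791246, 16.741738]].
Δ = (-0.1128, -0.8296), so (x₁, x₂)₂ = (-0.3825, 0.6373).

(-0.3825, 0.6373)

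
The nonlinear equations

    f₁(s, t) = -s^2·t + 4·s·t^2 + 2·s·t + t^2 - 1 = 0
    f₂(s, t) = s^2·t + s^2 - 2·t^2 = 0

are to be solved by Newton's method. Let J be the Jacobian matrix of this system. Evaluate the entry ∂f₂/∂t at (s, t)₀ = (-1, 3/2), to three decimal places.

∂f₂/∂t = s^2 - 4·t.
At (-1, 3/2) this is -5.000.

-5.000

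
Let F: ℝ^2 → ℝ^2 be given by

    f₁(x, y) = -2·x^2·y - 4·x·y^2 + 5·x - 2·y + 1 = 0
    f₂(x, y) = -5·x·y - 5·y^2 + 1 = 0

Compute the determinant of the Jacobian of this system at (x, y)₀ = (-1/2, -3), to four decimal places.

-985.0000

J = [[-4·x·y - 4·y^2 + 5, -2·x^2 - 8·x·y - 2], [-5·y, -5·x - 10·y]].
At the point, J = [[-37.0000, -14.5000], [15.0000, 32.5000]].
det J = -985.0000.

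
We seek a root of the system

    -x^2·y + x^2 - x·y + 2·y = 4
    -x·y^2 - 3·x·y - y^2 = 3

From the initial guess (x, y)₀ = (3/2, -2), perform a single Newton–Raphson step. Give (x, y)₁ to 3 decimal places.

At (3/2, -2): F = (1.750, -4.000).
Jacobian J = [[-2·x·y + 2·x - y, -x^2 - x + 2], [-y^2 - 3·y, -2·x·y - 3·x - 2·y]].
At the point, J = [[11.000, -1.750], [2.000, 5.500]] (det J = 64.000).
Solving J·Δ = −F gives Δ = (-0.041, 0.742).
Then the next iterate is (x, y)₁ = (1.459, -1.258).

(1.459, -1.258)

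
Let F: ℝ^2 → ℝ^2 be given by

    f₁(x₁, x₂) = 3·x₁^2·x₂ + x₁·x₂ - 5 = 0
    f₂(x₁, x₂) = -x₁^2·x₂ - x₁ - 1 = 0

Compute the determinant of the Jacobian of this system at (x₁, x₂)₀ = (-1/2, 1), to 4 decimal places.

J = [[6·x₁·x₂ + x₂, 3·x₁^2 + x₁], [-2·x₁·x₂ - 1, -x₁^2]].
At the point, J = [[-2.0000, 0.2500], [0.0000, -0.2500]].
det J = 0.5000.

0.5000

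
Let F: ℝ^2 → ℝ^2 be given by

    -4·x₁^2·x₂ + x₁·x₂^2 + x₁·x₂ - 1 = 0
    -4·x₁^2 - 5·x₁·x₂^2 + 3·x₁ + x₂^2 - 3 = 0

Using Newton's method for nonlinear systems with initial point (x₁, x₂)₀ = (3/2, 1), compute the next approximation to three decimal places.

At (3/2, 1): F = (-7.000, -14.000).
Jacobian J = [[-8·x₁·x₂ + x₂^2 + x₂, -4·x₁^2 + 2·x₁·x₂ + x₁], [-8·x₁ - 5·x₂^2 + 3, -10·x₁·x₂ + 2·x₂]].
At the point, J = [[-10.000, -4.500], [-14.000, -13.000]] (det J = 67.000).
Solving J·Δ = −F gives Δ = (-0.418, -0.627).
Then the next iterate is (x₁, x₂)₁ = (1.082, 0.373).

(1.082, 0.373)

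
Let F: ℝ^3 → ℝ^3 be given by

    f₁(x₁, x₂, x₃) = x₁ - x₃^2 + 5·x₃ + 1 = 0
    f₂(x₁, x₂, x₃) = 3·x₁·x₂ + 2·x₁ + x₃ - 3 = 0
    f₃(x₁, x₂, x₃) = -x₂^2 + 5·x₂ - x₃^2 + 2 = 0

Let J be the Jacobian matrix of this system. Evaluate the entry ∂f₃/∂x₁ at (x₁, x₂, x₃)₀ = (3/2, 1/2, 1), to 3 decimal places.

0.000

∂f₃/∂x₁ = 0.
At (3/2, 1/2, 1) this is 0.000.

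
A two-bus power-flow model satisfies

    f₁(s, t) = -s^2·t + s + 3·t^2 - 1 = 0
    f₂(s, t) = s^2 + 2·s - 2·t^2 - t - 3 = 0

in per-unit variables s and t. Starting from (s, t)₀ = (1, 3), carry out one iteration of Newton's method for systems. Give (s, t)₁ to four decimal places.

At (1, 3): F = (24.0000, -21.0000).
Jacobian J = [[-2·s·t + 1, -s^2 + 6·t], [2·s + 2, -4·t - 1]].
At the point, J = [[-5.0000, 17.0000], [4.0000, -13.0000]] (det J = -3.0000).
Solving J·Δ = −F gives Δ = (15.0000, 3.0000).
Then the next iterate is (s, t)₁ = (16.0000, 6.0000).

(16.0000, 6.0000)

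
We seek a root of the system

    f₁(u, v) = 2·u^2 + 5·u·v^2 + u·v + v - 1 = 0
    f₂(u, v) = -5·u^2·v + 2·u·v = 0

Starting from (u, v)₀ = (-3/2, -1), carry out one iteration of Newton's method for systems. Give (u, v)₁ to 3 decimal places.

(-0.930, -0.680)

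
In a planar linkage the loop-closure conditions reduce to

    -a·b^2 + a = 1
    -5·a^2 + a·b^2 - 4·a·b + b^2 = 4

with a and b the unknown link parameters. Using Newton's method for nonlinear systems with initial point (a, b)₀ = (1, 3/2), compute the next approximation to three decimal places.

(0.177, 1.093)

At (1, 3/2): F = (-2.250, -10.500).
Jacobian J = [[-b^2 + 1, -2·a·b], [-10·a + b^2 - 4·b, 2·a·b - 4·a + 2·b]].
At the point, J = [[-1.250, -3.000], [-13.750, 2.000]] (det J = -43.750).
Solving J·Δ = −F gives Δ = (-0.823, -0.407).
Then the next iterate is (a, b)₁ = (0.177, 1.093).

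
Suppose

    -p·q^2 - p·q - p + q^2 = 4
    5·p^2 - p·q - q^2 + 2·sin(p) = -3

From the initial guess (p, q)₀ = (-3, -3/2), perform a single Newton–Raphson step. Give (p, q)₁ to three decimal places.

(-1.632, -1.377)

At (-3, -3/2): F = (3.500, 40.96776).
Jacobian J = [[-q^2 - q - 1, -2·p·q - p + 2·q], [10·p - q + 2·cos(p), -p - 2·q]].
At the point, J = [[-1.750, -9.000], [-30.47998, 6.000]] (det J = -284.81986).
Solving J·Δ = −F gives Δ = (1.368, 0.123).
Then the next iterate is (p, q)₁ = (-1.632, -1.377).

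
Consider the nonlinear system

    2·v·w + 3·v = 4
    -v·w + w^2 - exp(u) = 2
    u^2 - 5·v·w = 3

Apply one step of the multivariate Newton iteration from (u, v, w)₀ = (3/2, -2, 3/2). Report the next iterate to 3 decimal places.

(1.408, 1.470, 2.705)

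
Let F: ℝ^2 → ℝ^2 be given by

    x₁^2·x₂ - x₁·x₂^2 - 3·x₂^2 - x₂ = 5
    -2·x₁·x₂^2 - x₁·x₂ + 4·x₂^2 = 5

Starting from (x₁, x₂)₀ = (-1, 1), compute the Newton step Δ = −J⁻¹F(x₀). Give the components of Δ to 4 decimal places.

(-1.6275, -0.5294)

At (-1, 1): F = (-7.0000, 2.0000).
Jacobian J = [[2·x₁·x₂ - x₂^2, x₁^2 - 2·x₁·x₂ - 6·x₂ - 1], [-2·x₂^2 - x₂, -4·x₁·x₂ - x₁ + 8·x₂]].
At the point, J = [[-3.0000, -4.0000], [-3.0000, 13.0000]] (det J = -51.0000).
Solving J·Δ = −F gives Δ = (-1.6275, -0.5294).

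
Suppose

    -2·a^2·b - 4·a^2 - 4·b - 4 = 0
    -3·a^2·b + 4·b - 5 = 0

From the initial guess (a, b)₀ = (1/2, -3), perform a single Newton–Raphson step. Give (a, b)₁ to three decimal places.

At (1/2, -3): F = (8.500, -14.750).
Jacobian J = [[-4·a·b - 8·a, -2·a^2 - 4], [-6·a·b, -3·a^2 + 4]].
At the point, J = [[2.000, -4.500], [9.000, 3.250]] (det J = 47.000).
Solving J·Δ = −F gives Δ = (0.824, 2.255).
Then the next iterate is (a, b)₁ = (1.324, -0.745).

(1.324, -0.745)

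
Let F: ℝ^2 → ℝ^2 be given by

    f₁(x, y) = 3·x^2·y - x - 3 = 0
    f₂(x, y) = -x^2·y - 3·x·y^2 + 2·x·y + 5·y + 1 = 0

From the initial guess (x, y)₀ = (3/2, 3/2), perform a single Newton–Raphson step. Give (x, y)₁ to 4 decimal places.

(0.5235, 2.4750)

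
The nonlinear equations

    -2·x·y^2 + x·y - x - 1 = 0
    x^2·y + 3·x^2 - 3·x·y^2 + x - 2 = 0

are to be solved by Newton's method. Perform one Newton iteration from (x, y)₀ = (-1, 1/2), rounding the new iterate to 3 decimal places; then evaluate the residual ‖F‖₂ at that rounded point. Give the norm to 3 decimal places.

0.122

At (-1, 1/2): F = (0.000, 1.250).
Jacobian J = [[-2·y^2 + y - 1, -4·x·y + x], [2·x·y + 6·x - 3·y^2 + 1, x^2 - 6·x·y]].
At the point, J = [[-1.000, 1.000], [-6.750, 4.000]] (det J = 2.750).
Solving J·Δ = −F gives Δ = (0.455, 0.455).
Then the next iterate is (x, y)₁ = (-0.545, 0.955).
Re-evaluating at (-0.545, 0.955): F = (0.01863, 0.12089), so ‖F‖₂ = 0.122.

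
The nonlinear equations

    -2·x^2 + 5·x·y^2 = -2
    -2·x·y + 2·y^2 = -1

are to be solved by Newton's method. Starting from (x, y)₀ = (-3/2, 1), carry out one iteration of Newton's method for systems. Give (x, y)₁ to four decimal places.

(-1.9255, 0.0213)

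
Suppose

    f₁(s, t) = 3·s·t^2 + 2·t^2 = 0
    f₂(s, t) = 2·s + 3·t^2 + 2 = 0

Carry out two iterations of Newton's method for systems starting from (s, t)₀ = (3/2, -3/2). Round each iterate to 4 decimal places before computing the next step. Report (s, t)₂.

(-2.1841, 0.8932)

At (3/2, -3/2): F = (14.6250, 11.7500).
Jacobian J = [[3·t^2, 6·s·t + 4·t], [2, 6·t]].
At the point, J = [[6.7500, -19.5000], [2.0000, -9.0000]] (det J = -21.7500).
Solving J·Δ = −F gives Δ = (4.4828, 2.3017).
Then the next iterate is (s, t)₁ = (5.9828, 0.8017).
Round to (5.9828, 0.8017) and repeat: F = (12.821293, 15.893769), J = [[1.928169, 31.985265], [2.0000, 4.8102]].
Δ = (-8.1669, 0.0915), so (s, t)₂ = (-2.1841, 0.8932).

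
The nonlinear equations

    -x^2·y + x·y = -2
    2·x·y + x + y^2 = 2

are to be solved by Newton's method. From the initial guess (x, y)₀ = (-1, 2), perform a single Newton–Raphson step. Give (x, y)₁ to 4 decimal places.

At (-1, 2): F = (-2.0000, -3.0000).
Jacobian J = [[-2·x·y + y, -x^2 + x], [2·y + 1, 2·x + 2·y]].
At the point, J = [[6.0000, -2.0000], [5.0000, 2.0000]] (det J = 22.0000).
Solving J·Δ = −F gives Δ = (0.4545, 0.3636).
Then the next iterate is (x, y)₁ = (-0.5455, 2.3636).

(-0.5455, 2.3636)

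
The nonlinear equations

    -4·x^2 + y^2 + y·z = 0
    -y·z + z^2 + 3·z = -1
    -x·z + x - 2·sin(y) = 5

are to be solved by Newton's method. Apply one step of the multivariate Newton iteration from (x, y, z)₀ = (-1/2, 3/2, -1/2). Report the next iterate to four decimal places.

(1.6856, -6.2424, 6.2424)

At (-1/2, 3/2, -1/2): F = (0.5000, 0.5000, -7.744990).
Jacobian J = [[-8·x, 2·y + z, y], [0, -z, -y + 2·z + 3], [-z + 1, -2·cos(y), -x]].
At the point, J = [[4.0000, 2.5000, 1.5000], [0.0000, 0.5000, 0.5000], [1.5000, -0.141474, 0.5000]] (det J = 2.032949).
Solving J·Δ = −F gives Δ = (2.1856, -7.7424, 6.7424).
Then the next iterate is (x, y, z)₁ = (1.6856, -6.2424, 6.2424).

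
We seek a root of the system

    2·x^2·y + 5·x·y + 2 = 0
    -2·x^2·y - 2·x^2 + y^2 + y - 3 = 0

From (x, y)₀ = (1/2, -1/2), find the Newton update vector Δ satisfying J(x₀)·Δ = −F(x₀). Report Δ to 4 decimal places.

(-2.1579, -2.6842)

At (1/2, -1/2): F = (0.5000, -3.5000).
Jacobian J = [[4·x·y + 5·y, 2·x^2 + 5·x], [-4·x·y - 4·x, -2·x^2 + 2·y + 1]].
At the point, J = [[-3.5000, 3.0000], [-1.0000, -0.5000]] (det J = 4.7500).
Solving J·Δ = −F gives Δ = (-2.1579, -2.6842).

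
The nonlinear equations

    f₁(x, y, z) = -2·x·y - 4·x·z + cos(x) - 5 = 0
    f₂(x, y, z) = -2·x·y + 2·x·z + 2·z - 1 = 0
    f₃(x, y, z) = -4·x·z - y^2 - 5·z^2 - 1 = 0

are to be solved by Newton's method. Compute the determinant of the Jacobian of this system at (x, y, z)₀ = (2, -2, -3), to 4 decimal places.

-2474.1587

J = [[-2·y - 4·z - sin(x), -2·x, -4·x], [-2·y + 2·z, -2·x, 2·x + 2], [-4·z, -2·y, -4·x - 10·z]].
At the point, J = [[15.090703, -4.0000, -8.0000], [-2.0000, -4.0000, 6.0000], [12.0000, 4.0000, 22.0000]].
det J = -2474.1587.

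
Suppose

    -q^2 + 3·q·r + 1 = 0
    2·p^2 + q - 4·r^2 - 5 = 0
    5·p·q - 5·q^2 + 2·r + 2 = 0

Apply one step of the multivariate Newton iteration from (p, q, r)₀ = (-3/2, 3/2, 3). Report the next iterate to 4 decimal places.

(-2.5904, 0.3826, 1.7677)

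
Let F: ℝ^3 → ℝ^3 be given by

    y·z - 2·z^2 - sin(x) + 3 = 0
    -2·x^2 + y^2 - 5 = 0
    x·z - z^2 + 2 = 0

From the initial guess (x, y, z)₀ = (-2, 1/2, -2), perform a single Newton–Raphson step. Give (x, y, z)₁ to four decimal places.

(-0.4311, 0.6989, -1.4311)

At (-2, 1/2, -2): F = (-5.090703, -12.7500, 2.0000).
Jacobian J = [[-cos(x), z, y - 4·z], [-4·x, 2·y, 0], [z, 0, x - 2·z]].
At the point, J = [[0.416147, -2.0000, 8.5000], [8.0000, 1.0000, 0.0000], [-2.0000, 0.0000, 2.0000]] (det J = 49.832294).
Solving J·Δ = −F gives Δ = (1.5689, 0.1989, 0.5689).
Then the next iterate is (x, y, z)₁ = (-0.4311, 0.6989, -1.4311).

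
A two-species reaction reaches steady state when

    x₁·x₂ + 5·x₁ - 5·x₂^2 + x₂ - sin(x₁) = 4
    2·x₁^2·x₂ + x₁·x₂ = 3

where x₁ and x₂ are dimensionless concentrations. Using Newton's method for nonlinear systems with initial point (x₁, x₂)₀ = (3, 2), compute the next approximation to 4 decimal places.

At (3, 2): F = (-1.141120, 39.0000).
Jacobian J = [[x₂ - cos(x₁) + 5, x₁ - 10·x₂ + 1], [4·x₁·x₂ + x₂, 2·x₁^2 + x₁]].
At the point, J = [[7.989992, -16.0000], [26.0000, 21.0000]] (det J = 583.789842).
Solving J·Δ = −F gives Δ = (-1.0278, -0.5846).
Then the next iterate is (x₁, x₂)₁ = (1.9722, 1.4154).

(1.9722, 1.4154)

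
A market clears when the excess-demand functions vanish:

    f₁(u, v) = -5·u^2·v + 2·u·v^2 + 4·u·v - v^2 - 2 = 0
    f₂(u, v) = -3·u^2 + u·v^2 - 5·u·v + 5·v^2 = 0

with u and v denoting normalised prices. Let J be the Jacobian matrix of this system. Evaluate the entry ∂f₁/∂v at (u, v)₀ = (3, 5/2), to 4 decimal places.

∂f₁/∂v = -5·u^2 + 4·u·v + 4·u - 2·v.
At (3, 5/2) this is -8.0000.

-8.0000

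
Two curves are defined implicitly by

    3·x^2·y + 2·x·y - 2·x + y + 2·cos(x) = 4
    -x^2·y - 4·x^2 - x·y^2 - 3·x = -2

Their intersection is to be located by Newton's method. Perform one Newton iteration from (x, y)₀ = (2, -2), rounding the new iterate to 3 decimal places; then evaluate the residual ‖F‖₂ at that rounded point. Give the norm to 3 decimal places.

11.664

At (2, -2): F = (-42.83229, -20.000).
Jacobian J = [[6·x·y + 2·y - 2·sin(x) - 2, 3·x^2 + 2·x + 1], [-2·x·y - 8·x - y^2 - 3, -x^2 - 2·x·y]].
At the point, J = [[-31.81859, 17.000], [-15.000, 4.000]] (det J = 127.72562).
Solving J·Δ = −F gives Δ = (-1.321, 0.048).
Then the next iterate is (x, y)₁ = (0.679, -1.952).
Re-evaluating at (0.679, -1.952): F = (-11.10427, -3.56841), so ‖F‖₂ = 11.664.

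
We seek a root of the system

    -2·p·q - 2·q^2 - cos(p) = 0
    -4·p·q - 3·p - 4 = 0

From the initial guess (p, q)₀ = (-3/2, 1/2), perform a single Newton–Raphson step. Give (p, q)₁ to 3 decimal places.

(-1.203, 0.164)

At (-3/2, 1/2): F = (0.92926, 3.500).
Jacobian J = [[-2·q + sin(p), -2·p - 4·q], [-4·q - 3, -4·p]].
At the point, J = [[-1.99749, 1.000], [-5.000, 6.000]] (det J = -6.98497).
Solving J·Δ = −F gives Δ = (0.297, -0.336).
Then the next iterate is (p, q)₁ = (-1.203, 0.164).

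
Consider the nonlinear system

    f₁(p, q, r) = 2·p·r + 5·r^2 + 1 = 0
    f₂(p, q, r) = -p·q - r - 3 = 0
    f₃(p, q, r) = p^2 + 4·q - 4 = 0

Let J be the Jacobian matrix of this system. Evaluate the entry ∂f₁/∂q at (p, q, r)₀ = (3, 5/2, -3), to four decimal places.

0.0000

∂f₁/∂q = 0.
At (3, 5/2, -3) this is 0.0000.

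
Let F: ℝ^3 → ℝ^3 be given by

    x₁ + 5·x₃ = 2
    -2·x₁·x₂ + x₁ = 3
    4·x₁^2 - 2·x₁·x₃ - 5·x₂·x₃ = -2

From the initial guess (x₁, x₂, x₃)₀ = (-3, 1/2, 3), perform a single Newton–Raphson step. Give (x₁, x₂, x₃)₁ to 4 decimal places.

(-1.8925, 1.0000, 0.7785)

At (-3, 1/2, 3): F = (10.0000, -3.0000, 48.5000).
Jacobian J = [[1, 0, 5], [-2·x₂ + 1, -2·x₁, 0], [8·x₁ - 2·x₃, -5·x₃, -2·x₁ - 5·x₂]].
At the point, J = [[1.0000, 0.0000, 5.0000], [0.0000, 6.0000, 0.0000], [-30.0000, -15.0000, 3.5000]] (det J = 921.0000).
Solving J·Δ = −F gives Δ = (1.1075, 0.5000, -2.2215).
Then the next iterate is (x₁, x₂, x₃)₁ = (-1.8925, 1.0000, 0.7785).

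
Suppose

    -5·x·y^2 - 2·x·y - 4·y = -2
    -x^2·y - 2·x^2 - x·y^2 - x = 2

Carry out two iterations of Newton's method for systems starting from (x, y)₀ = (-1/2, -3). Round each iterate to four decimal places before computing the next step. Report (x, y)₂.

(-0.3557, 0.0819)

At (-1/2, -3): F = (33.5000, 3.2500).
Jacobian J = [[-5·y^2 - 2·y, -10·x·y - 2·x - 4], [-2·x·y - 4·x - y^2 - 1, -x^2 - 2·x·y]].
At the point, J = [[-39.0000, -18.0000], [-11.0000, -3.2500]] (det J = -71.2500).
Solving J·Δ = −F gives Δ = (-0.7070, 3.3930).
Then the next iterate is (x, y)₁ = (-1.2070, 0.3930).
Round to (-1.2070, 0.3930) and repeat: F = (2.308802, -4.092820), J = [[-1.558245, 3.157510], [4.622253, -0.508147]].
Δ = (0.8513, -0.3111), so (x, y)₂ = (-0.3557, 0.0819).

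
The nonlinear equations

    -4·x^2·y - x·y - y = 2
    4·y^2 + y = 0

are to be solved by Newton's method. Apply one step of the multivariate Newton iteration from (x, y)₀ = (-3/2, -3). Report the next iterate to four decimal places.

(-1.1574, -1.5652)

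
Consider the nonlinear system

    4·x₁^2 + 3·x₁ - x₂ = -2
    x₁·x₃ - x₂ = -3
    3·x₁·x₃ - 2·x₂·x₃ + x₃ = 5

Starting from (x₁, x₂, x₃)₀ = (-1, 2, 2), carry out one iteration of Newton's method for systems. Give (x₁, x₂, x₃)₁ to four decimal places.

(-1.5625, 5.8125, -3.9375)

At (-1, 2, 2): F = (1.0000, -1.0000, -17.0000).
Jacobian J = [[8·x₁ + 3, -1, 0], [x₃, -1, x₁], [3·x₃, -2·x₃, 3·x₁ - 2·x₂ + 1]].
At the point, J = [[-5.0000, -1.0000, 0.0000], [2.0000, -1.0000, -1.0000], [6.0000, -4.0000, -6.0000]] (det J = -16.0000).
Solving J·Δ = −F gives Δ = (-0.5625, 3.8125, -5.9375).
Then the next iterate is (x₁, x₂, x₃)₁ = (-1.5625, 5.8125, -3.9375).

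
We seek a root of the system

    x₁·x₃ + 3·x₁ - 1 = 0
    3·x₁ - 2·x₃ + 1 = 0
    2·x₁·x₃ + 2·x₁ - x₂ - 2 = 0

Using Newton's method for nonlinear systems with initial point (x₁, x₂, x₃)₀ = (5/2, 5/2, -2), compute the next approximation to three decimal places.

At (5/2, 5/2, -2): F = (1.500, 12.500, -9.500).
Jacobian J = [[x₃ + 3, 0, x₁], [3, 0, -2], [2·x₃ + 2, -1, 2·x₁]].
At the point, J = [[1.000, 0.000, 2.500], [3.000, 0.000, -2.000], [-2.000, -1.000, 5.000]] (det J = -9.500).
Solving J·Δ = −F gives Δ = (-3.605, 1.921, 0.842).
Then the next iterate is (x₁, x₂, x₃)₁ = (-1.105, 4.421, -1.158).

(-1.105, 4.421, -1.158)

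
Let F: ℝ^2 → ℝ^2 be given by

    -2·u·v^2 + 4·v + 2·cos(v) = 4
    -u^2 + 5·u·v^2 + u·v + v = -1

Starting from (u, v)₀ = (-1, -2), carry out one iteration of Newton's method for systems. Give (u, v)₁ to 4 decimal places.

(-2.2054, 0.2054)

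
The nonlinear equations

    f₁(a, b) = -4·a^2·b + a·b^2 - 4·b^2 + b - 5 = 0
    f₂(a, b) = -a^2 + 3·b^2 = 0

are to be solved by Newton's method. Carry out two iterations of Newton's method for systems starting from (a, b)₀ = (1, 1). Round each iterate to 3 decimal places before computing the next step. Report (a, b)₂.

(-5.550, -0.742)

At (1, 1): F = (-11.000, 2.000).
Jacobian J = [[-8·a·b + b^2, -4·a^2 + 2·a·b - 8·b + 1], [-2·a, 6·b]].
At the point, J = [[-7.000, -9.000], [-2.000, 6.000]] (det J = -60.000).
Solving J·Δ = −F gives Δ = (-0.800, -0.600).
Then the next iterate is (a, b)₁ = (0.200, 0.400).
Round to (0.200, 0.400) and repeat: F = (-5.272, 0.440), J = [[-0.480, -2.200], [-0.400, 2.400]].
Δ = (-5.750, -1.142), so (a, b)₂ = (-5.550, -0.742).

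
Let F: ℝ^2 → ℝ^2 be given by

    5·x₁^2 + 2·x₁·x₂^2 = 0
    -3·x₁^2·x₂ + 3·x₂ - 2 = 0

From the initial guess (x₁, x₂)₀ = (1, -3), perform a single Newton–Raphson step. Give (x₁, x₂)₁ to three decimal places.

(1.111, -0.824)

At (1, -3): F = (23.000, -2.000).
Jacobian J = [[10·x₁ + 2·x₂^2, 4·x₁·x₂], [-6·x₁·x₂, -3·x₁^2 + 3]].
At the point, J = [[28.000, -12.000], [18.000, 0.000]] (det J = 216.000).
Solving J·Δ = −F gives Δ = (0.111, 2.176).
Then the next iterate is (x₁, x₂)₁ = (1.111, -0.824).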